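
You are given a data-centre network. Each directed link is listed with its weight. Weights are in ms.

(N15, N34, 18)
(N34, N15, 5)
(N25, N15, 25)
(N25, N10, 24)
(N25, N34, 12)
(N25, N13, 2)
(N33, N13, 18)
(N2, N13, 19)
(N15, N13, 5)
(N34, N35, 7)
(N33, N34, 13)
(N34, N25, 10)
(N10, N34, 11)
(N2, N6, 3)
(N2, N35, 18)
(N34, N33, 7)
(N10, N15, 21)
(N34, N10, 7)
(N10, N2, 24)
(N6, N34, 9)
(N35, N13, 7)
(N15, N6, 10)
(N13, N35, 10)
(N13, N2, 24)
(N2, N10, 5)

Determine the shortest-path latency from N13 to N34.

Shortest distances from N13:
N13: 0
N35: 10  (via N13)
N2: 24  (via N13)
N6: 27  (via N2)
N10: 29  (via N2)
N34: 36  (via N6)
Shortest route: N13–N2–N6–N34 = 36 ms.

36 ms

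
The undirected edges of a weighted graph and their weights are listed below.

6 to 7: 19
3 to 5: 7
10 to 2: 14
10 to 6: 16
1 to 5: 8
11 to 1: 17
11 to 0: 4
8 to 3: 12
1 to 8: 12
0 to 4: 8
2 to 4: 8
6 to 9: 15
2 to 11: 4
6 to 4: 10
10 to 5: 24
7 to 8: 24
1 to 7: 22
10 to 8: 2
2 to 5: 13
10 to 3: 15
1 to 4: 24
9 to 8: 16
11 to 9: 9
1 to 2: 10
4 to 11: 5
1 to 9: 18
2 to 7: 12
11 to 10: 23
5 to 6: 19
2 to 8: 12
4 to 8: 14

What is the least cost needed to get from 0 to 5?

Enumerating some paths:
0 - 11 - 2 - 5: 4+4+13 = 21
0 - 11 - 2 - 1 - 5: 4+4+10+8 = 26
0 - 11 - 1 - 5: 4+17+8 = 29
0 - 4 - 2 - 5: 8+8+13 = 29
The minimum is 21 via 0 - 11 - 2 - 5.

21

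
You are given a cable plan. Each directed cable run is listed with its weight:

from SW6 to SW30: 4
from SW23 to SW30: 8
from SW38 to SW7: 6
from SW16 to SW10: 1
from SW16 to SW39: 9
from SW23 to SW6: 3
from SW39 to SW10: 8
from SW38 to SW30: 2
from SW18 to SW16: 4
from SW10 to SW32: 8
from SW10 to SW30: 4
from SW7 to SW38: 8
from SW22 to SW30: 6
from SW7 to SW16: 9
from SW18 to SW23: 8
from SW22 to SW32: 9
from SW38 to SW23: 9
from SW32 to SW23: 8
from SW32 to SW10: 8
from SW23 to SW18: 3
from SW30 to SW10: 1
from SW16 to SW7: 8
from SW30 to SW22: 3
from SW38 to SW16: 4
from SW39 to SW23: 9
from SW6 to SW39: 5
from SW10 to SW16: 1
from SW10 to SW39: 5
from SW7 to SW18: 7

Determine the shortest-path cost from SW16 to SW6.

Compare a few routes:
SW16–SW7–SW18–SW23–SW6: 8+7+8+3 = 26
SW16–SW10–SW39–SW23–SW6: 1+5+9+3 = 18
SW16–SW39–SW23–SW6: 9+9+3 = 21
SW16–SW10–SW32–SW23–SW6: 1+8+8+3 = 20
Cheapest is SW16–SW10–SW39–SW23–SW6 at 18.

18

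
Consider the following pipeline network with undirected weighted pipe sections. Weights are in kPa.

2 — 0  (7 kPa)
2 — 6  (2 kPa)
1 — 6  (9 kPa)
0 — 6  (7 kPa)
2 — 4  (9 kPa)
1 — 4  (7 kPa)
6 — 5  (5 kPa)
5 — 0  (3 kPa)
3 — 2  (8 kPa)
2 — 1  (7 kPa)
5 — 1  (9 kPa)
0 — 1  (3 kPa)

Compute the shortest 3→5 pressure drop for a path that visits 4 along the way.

30 kPa

Shortest 3→4: 3–2–4 = 17
Best 4 to 5: 4–1–0–5 costing 13
Total via 4: 17 + 13 = 30 kPa.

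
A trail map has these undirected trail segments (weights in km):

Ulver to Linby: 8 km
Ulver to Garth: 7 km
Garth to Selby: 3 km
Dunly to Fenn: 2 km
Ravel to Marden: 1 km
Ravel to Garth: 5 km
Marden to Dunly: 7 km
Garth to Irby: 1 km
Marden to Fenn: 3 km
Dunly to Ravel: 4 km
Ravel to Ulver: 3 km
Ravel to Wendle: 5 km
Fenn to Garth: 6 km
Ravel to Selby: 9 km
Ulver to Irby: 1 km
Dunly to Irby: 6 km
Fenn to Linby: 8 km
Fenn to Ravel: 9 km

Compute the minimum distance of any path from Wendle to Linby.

16 km

Candidate routes:
Wendle → Ravel → Dunly → Fenn → Linby: 5+4+2+8 = 19
Wendle → Ravel → Marden → Fenn → Linby: 5+1+3+8 = 17
Wendle → Ravel → Ulver → Linby: 5+3+8 = 16
The minimum is 16 km via Wendle → Ravel → Ulver → Linby.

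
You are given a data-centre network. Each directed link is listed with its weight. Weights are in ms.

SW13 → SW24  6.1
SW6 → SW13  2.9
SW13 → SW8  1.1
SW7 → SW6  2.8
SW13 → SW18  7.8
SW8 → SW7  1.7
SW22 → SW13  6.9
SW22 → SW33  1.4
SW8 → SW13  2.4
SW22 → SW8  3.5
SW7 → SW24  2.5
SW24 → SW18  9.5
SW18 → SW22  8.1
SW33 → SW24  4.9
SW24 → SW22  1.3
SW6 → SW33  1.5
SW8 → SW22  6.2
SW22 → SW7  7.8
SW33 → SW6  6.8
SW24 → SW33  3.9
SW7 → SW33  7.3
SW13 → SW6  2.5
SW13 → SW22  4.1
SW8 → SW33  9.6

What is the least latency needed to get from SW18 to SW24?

Compare a few routes:
SW18 → SW22 → SW7 → SW24: 8.1+7.8+2.5 = 18.4
SW18 → SW22 → SW33 → SW24: 8.1+1.4+4.9 = 14.4
SW18 → SW22 → SW8 → SW7 → SW24: 8.1+3.5+1.7+2.5 = 15.8
SW18 → SW22 → SW8 → SW13 → SW24: 8.1+3.5+2.4+6.1 = 20.1
The minimum is 14.4 ms via SW18 → SW22 → SW33 → SW24.

14.4 ms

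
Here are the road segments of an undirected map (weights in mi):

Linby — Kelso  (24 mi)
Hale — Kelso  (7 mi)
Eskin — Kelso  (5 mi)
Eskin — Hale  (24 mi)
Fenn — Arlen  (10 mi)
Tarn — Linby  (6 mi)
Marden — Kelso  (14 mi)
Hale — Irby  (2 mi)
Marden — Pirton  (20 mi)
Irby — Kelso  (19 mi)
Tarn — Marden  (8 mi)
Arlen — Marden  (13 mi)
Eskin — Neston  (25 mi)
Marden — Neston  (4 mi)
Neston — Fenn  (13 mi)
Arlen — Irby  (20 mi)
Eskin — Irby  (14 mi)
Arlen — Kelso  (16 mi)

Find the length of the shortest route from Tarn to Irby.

31 mi

Enumerating some paths:
Tarn - Linby - Kelso - Hale - Irby: 6+24+7+2 = 39
Tarn - Marden - Kelso - Eskin - Irby: 8+14+5+14 = 41
Tarn - Marden - Kelso - Hale - Irby: 8+14+7+2 = 31
Tarn - Marden - Kelso - Irby: 8+14+19 = 41
Cheapest is Tarn - Marden - Kelso - Hale - Irby at 31 mi.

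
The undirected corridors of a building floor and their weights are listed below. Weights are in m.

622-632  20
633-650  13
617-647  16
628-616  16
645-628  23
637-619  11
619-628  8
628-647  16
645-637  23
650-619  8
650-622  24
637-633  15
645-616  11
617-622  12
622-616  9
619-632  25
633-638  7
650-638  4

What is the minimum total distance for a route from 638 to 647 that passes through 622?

56 m

Best 638 to 622: 638 → 650 → 622 costing 28
Shortest 622→647: 622 → 617 → 647 = 28
Total via 622: 28 + 28 = 56 m.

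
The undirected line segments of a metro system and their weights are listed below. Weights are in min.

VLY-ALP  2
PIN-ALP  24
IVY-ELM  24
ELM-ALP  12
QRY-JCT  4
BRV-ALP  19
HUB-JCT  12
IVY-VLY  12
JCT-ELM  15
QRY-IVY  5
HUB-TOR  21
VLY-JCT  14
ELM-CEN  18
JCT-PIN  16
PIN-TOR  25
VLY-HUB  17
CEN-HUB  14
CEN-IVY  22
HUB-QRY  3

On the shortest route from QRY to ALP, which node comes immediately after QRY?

IVY

Compare a few routes:
QRY - JCT - VLY - ALP: 4+14+2 = 20
QRY - HUB - VLY - ALP: 3+17+2 = 22
QRY - IVY - VLY - ALP: 5+12+2 = 19
The minimum is 19 min via QRY - IVY - VLY - ALP.
So from QRY the first move is to IVY.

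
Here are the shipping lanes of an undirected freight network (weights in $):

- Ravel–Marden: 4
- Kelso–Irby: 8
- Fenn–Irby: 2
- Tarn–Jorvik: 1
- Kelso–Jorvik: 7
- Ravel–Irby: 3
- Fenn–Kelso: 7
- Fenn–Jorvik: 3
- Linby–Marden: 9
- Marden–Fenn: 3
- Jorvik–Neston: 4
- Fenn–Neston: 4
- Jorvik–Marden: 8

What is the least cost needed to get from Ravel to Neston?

$9

Running Dijkstra from Ravel:
Ravel: 0
Irby: 3  (via Ravel)
Marden: 4  (via Ravel)
Fenn: 5  (via Irby)
Jorvik: 8  (via Fenn)
Tarn: 9  (via Jorvik)
Neston: 9  (via Fenn)
Shortest route: Ravel–Irby–Fenn–Neston = $9.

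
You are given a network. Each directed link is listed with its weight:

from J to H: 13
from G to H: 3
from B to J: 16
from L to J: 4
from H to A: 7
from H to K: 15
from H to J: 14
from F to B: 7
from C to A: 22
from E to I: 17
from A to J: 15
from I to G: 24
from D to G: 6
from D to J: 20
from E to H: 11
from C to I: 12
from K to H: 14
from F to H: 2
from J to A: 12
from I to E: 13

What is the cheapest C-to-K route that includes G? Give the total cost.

54

Shortest C→G: C → I → G = 36
Best G to K: G → H → K costing 18
Total via G: 36 + 18 = 54.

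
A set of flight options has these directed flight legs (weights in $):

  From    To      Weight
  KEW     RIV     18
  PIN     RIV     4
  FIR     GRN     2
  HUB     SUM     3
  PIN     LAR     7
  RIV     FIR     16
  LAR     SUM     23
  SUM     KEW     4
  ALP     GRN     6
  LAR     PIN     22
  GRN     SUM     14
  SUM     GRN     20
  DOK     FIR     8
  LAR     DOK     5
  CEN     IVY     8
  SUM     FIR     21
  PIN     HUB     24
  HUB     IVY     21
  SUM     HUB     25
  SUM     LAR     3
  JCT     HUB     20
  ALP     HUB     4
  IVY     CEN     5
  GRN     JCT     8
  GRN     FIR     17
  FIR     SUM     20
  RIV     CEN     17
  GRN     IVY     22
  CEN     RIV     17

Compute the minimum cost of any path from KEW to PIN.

$75

Settle nodes by increasing distance from KEW:
KEW: 0
RIV: 18  (via KEW)
FIR: 34  (via RIV)
CEN: 35  (via RIV)
GRN: 36  (via FIR)
IVY: 43  (via CEN)
JCT: 44  (via GRN)
SUM: 50  (via GRN)
LAR: 53  (via SUM)
DOK: 58  (via LAR)
HUB: 64  (via JCT)
PIN: 75  (via LAR)
Shortest route: KEW–RIV–FIR–GRN–SUM–LAR–PIN = $75.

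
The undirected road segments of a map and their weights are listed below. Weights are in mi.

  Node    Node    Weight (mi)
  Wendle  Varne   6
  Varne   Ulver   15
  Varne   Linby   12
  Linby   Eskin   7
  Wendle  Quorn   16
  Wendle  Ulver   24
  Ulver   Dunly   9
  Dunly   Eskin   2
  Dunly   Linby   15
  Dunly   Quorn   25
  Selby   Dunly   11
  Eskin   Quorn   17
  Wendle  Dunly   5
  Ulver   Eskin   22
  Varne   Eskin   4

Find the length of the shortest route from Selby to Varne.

Compare a few routes:
Selby–Dunly–Ulver–Varne: 11+9+15 = 35
Selby–Dunly–Eskin–Varne: 11+2+4 = 17
Selby–Dunly–Eskin–Linby–Varne: 11+2+7+12 = 32
Selby–Dunly–Wendle–Varne: 11+5+6 = 22
Cheapest is Selby–Dunly–Eskin–Varne at 17 mi.

17 mi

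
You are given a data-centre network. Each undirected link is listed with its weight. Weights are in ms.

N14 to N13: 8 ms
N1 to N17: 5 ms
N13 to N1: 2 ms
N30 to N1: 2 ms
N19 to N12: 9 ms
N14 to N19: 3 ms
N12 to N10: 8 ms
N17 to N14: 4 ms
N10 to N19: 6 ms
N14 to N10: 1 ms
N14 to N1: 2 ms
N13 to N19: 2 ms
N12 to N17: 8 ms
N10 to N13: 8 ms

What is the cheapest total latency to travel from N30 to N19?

Running Dijkstra from N30:
N30: 0
N1: 2  (via N30)
N13: 4  (via N1)
N14: 4  (via N1)
N10: 5  (via N14)
N19: 6  (via N13)
Shortest route: N30–N1–N13–N19 = 6 ms.

6 ms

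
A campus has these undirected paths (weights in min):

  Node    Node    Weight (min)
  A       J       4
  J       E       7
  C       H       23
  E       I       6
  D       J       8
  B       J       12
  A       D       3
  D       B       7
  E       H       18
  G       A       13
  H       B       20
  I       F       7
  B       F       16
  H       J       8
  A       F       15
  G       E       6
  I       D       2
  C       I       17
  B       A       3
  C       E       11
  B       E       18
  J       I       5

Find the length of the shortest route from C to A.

22 min

Enumerating some paths:
C - I - J - A: 17+5+4 = 26
C - E - J - A: 11+7+4 = 22
The minimum is 22 min via C - E - J - A.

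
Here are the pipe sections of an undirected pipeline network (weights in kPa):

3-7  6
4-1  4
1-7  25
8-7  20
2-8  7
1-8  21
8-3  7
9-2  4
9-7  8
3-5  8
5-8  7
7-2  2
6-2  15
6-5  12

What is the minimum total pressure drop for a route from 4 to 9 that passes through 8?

36 kPa

Best 4 to 8: 4 → 1 → 8 costing 25
Shortest 8→9: 8 → 2 → 9 = 11
Total via 8: 25 + 11 = 36 kPa.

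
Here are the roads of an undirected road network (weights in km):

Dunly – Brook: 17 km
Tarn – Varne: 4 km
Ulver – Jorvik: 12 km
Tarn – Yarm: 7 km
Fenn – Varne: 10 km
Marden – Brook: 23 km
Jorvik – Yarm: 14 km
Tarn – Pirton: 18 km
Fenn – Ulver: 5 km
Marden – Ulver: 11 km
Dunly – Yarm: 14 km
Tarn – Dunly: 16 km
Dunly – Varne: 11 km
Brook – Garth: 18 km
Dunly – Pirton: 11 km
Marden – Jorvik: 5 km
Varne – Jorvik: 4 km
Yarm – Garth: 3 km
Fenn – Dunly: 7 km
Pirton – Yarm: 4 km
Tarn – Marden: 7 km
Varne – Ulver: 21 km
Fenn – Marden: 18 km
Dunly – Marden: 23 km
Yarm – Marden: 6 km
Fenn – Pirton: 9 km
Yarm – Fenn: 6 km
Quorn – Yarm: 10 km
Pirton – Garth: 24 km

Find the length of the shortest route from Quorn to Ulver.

Shortest distances from Quorn:
Quorn: 0
Yarm: 10  (via Quorn)
Garth: 13  (via Yarm)
Pirton: 14  (via Yarm)
Marden: 16  (via Yarm)
Fenn: 16  (via Yarm)
Tarn: 17  (via Yarm)
Ulver: 21  (via Fenn)
Shortest route: Quorn–Yarm–Fenn–Ulver = 21 km.

21 km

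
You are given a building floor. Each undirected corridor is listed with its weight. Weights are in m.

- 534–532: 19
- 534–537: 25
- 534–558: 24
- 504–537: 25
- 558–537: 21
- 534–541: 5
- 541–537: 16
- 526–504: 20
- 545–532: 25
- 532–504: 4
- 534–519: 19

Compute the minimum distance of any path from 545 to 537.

Settle nodes by increasing distance from 545:
545: 0
532: 25  (via 545)
504: 29  (via 532)
534: 44  (via 532)
526: 49  (via 504)
541: 49  (via 534)
537: 54  (via 504)
Shortest route: 545 → 532 → 504 → 537 = 54 m.

54 m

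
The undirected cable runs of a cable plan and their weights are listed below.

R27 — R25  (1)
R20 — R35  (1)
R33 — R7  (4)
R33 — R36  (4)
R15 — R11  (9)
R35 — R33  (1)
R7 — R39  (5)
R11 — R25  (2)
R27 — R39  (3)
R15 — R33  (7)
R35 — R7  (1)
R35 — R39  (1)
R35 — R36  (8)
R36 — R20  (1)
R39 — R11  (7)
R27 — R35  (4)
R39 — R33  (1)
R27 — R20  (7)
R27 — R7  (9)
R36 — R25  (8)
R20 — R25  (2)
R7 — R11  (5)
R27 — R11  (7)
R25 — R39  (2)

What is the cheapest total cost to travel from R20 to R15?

9

Compare a few routes:
R20 → R35 → R39 → R33 → R15: 1+1+1+7 = 10
R20 → R25 → R39 → R33 → R15: 2+2+1+7 = 12
R20 → R35 → R33 → R15: 1+1+7 = 9
Cheapest is R20 → R35 → R33 → R15 at 9.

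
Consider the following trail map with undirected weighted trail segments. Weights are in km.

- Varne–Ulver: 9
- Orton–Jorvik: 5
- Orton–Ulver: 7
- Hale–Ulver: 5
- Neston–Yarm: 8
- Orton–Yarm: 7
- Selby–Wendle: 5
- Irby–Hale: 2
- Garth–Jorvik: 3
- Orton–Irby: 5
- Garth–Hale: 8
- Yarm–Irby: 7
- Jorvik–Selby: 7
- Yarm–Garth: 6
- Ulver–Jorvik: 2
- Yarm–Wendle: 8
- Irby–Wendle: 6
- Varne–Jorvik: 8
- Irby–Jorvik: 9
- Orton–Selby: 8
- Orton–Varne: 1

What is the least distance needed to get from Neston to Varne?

Enumerating some paths:
Neston–Yarm–Garth–Jorvik–Varne: 8+6+3+8 = 25
Neston–Yarm–Irby–Orton–Varne: 8+7+5+1 = 21
Neston–Yarm–Orton–Varne: 8+7+1 = 16
Neston–Yarm–Garth–Jorvik–Orton–Varne: 8+6+3+5+1 = 23
Cheapest is Neston–Yarm–Orton–Varne at 16 km.

16 km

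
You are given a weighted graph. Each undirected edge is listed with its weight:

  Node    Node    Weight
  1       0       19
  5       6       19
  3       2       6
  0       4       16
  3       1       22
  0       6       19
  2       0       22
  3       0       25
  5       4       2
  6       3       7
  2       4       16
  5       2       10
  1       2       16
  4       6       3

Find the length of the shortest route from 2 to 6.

13

Enumerating some paths:
2–3–6: 6+7 = 13
2–4–6: 16+3 = 19
2–5–4–6: 10+2+3 = 15
The minimum is 13 via 2–3–6.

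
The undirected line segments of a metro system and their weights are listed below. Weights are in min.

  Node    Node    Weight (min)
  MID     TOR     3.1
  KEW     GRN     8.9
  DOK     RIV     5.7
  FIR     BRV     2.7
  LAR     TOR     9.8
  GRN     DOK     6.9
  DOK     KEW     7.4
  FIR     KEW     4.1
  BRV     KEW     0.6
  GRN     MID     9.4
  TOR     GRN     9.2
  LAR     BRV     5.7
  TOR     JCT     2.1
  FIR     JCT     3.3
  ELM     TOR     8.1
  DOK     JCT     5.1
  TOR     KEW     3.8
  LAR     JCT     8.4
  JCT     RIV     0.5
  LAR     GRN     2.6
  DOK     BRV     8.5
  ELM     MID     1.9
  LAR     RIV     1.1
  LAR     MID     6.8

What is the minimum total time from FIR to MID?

Running Dijkstra from FIR:
FIR: 0
BRV: 2.7  (via FIR)
KEW: 3.3  (via BRV)
JCT: 3.3  (via FIR)
RIV: 3.8  (via JCT)
LAR: 4.9  (via RIV)
TOR: 5.4  (via JCT)
GRN: 7.5  (via LAR)
DOK: 8.4  (via JCT)
MID: 8.5  (via TOR)
Shortest route: FIR → JCT → TOR → MID = 8.5 min.

8.5 min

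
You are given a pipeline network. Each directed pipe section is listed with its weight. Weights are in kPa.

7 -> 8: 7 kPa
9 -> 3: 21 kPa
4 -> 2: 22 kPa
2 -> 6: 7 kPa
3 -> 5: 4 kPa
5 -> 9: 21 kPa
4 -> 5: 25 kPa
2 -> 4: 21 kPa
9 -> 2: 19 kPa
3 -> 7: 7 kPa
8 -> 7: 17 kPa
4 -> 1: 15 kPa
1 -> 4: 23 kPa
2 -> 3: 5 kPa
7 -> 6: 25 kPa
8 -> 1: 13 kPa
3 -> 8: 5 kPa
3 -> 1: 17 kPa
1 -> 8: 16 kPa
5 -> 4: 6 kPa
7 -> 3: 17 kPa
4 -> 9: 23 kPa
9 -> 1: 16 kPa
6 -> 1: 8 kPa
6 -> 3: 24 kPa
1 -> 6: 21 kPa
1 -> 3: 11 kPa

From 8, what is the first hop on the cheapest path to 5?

Compare a few routes:
8 - 1 - 3 - 5: 13+11+4 = 28
8 - 1 - 4 - 5: 13+23+25 = 61
8 - 7 - 3 - 5: 17+17+4 = 38
Cheapest is 8 - 1 - 3 - 5 at 28 kPa.
So from 8 the first move is to 1.

1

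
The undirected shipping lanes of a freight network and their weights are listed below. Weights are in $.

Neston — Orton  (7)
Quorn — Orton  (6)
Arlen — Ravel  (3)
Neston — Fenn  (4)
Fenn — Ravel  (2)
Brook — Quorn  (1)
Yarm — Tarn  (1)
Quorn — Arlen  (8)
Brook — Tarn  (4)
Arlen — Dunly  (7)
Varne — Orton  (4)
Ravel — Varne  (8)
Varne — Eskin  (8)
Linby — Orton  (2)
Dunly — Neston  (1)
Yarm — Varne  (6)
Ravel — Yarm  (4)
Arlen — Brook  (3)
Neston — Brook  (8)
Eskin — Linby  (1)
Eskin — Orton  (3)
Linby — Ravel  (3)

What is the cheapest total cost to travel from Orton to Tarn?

Shortest distances from Orton:
Orton: 0
Linby: 2  (via Orton)
Eskin: 3  (via Orton)
Varne: 4  (via Orton)
Ravel: 5  (via Linby)
Quorn: 6  (via Orton)
Brook: 7  (via Quorn)
Fenn: 7  (via Ravel)
Neston: 7  (via Orton)
Arlen: 8  (via Ravel)
Dunly: 8  (via Neston)
Yarm: 9  (via Ravel)
Tarn: 10  (via Yarm)
Shortest route: Orton → Linby → Ravel → Yarm → Tarn = $10.

$10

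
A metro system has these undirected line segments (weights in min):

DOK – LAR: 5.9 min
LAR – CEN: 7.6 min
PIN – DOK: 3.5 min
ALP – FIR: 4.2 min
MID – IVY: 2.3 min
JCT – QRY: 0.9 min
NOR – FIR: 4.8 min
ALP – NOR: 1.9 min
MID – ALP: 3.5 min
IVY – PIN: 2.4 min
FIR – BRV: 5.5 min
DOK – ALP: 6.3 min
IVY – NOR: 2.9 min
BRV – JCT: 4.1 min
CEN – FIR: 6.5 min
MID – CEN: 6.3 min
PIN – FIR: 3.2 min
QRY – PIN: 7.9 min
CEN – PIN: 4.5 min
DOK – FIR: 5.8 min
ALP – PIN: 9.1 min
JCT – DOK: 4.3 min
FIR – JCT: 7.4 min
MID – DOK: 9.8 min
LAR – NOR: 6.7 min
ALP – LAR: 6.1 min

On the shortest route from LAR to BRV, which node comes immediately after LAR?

DOK

Compare a few routes:
LAR–DOK–JCT–BRV: 5.9+4.3+4.1 = 14.3
LAR–ALP–FIR–BRV: 6.1+4.2+5.5 = 15.8
The minimum is 14.3 min via LAR–DOK–JCT–BRV.
So from LAR the first move is to DOK.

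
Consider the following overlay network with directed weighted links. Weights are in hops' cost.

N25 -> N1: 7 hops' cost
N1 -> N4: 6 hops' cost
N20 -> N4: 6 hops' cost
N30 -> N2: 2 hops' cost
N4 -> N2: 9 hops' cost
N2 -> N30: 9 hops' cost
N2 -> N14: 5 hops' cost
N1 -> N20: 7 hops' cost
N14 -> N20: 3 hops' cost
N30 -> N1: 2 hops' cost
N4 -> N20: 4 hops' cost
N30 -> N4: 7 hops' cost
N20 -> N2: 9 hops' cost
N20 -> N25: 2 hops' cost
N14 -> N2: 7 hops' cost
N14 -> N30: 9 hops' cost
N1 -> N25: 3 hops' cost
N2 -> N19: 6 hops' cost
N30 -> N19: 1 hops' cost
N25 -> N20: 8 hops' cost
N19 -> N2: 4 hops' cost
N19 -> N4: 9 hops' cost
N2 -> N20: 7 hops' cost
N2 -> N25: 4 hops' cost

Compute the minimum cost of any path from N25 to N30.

Running Dijkstra from N25:
N25: 0
N1: 7  (via N25)
N20: 8  (via N25)
N4: 13  (via N1)
N2: 17  (via N20)
N14: 22  (via N2)
N19: 23  (via N2)
N30: 26  (via N2)
Shortest route: N25–N20–N2–N30 = 26 hops' cost.

26 hops' cost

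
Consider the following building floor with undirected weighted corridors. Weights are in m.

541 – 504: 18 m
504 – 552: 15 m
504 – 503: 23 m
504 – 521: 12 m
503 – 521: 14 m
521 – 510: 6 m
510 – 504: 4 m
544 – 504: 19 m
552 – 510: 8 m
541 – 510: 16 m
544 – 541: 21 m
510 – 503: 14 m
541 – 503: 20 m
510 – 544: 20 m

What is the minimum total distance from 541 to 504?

Enumerating some paths:
541 - 503 - 510 - 504: 20+14+4 = 38
541 - 510 - 504: 16+4 = 20
541 - 510 - 521 - 504: 16+6+12 = 34
541 - 504: 18 = 18
The minimum is 18 m via 541 - 504.

18 m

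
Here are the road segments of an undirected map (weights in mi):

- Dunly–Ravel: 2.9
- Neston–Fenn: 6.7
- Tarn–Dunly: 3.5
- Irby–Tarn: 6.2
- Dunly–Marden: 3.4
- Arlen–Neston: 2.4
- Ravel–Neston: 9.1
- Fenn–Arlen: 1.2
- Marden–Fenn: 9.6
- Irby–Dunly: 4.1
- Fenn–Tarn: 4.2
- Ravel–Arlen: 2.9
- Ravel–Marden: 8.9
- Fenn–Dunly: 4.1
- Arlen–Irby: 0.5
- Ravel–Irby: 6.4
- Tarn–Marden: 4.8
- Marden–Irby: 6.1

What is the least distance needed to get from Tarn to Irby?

5.9 mi

Enumerating some paths:
Tarn - Dunly - Irby: 3.5+4.1 = 7.6
Tarn - Irby: 6.2 = 6.2
Tarn - Fenn - Arlen - Irby: 4.2+1.2+0.5 = 5.9
Tarn - Dunly - Fenn - Arlen - Irby: 3.5+4.1+1.2+0.5 = 9.3
Cheapest is Tarn - Fenn - Arlen - Irby at 5.9 mi.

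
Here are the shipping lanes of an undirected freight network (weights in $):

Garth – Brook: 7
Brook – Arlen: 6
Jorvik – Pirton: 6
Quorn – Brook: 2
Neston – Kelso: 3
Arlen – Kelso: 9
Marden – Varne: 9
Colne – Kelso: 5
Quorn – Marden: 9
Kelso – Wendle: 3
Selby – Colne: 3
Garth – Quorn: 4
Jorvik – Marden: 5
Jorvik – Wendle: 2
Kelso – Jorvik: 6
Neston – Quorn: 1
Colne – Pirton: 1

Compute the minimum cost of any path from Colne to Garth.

Running Dijkstra from Colne:
Colne: 0
Pirton: 1  (via Colne)
Selby: 3  (via Colne)
Kelso: 5  (via Colne)
Jorvik: 7  (via Pirton)
Neston: 8  (via Kelso)
Wendle: 8  (via Kelso)
Quorn: 9  (via Neston)
Brook: 11  (via Quorn)
Marden: 12  (via Jorvik)
Garth: 13  (via Quorn)
Shortest route: Colne–Kelso–Neston–Quorn–Garth = $13.

$13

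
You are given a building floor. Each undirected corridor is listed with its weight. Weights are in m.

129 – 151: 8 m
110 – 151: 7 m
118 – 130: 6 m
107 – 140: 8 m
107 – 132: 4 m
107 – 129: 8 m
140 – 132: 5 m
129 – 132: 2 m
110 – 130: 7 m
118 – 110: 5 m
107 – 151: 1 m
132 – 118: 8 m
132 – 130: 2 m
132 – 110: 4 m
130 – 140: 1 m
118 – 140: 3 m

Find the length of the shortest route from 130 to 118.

4 m

Enumerating some paths:
130–118: 6 = 6
130–140–118: 1+3 = 4
The minimum is 4 m via 130–140–118.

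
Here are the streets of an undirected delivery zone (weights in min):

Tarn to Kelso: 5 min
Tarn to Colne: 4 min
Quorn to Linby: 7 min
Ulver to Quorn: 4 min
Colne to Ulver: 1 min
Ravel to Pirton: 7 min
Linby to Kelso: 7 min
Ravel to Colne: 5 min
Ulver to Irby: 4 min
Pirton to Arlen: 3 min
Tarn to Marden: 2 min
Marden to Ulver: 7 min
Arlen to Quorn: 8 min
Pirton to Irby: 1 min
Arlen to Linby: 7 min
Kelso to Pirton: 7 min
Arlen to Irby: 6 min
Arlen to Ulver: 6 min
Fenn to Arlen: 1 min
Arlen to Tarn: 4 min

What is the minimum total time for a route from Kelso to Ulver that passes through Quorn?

18 min

Shortest Kelso→Quorn: Kelso → Linby → Quorn = 14
Shortest Quorn→Ulver: Quorn → Ulver = 4
Total via Quorn: 14 + 4 = 18 min.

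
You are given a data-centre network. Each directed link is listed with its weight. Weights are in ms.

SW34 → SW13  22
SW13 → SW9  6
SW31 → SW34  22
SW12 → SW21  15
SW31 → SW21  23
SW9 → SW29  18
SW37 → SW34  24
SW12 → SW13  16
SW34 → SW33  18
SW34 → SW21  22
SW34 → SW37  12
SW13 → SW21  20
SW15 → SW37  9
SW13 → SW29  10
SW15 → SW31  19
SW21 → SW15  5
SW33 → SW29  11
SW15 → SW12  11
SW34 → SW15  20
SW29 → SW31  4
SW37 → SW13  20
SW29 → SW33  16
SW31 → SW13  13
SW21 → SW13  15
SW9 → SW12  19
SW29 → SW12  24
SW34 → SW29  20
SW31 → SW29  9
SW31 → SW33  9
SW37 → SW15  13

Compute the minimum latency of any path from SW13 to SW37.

34 ms

Settle nodes by increasing distance from SW13:
SW13: 0
SW9: 6  (via SW13)
SW29: 10  (via SW13)
SW31: 14  (via SW29)
SW21: 20  (via SW13)
SW33: 23  (via SW31)
SW15: 25  (via SW21)
SW12: 25  (via SW9)
SW37: 34  (via SW15)
Shortest route: SW13–SW21–SW15–SW37 = 34 ms.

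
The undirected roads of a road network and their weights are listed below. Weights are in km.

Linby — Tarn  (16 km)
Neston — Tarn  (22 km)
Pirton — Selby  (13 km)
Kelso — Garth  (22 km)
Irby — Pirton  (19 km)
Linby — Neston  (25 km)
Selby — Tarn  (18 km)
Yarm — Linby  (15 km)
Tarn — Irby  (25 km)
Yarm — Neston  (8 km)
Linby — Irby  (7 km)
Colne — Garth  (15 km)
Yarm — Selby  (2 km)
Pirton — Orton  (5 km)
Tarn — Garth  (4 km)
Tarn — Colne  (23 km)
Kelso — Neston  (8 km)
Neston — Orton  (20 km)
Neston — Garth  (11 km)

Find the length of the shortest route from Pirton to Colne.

49 km

Settle nodes by increasing distance from Pirton:
Pirton: 0
Orton: 5  (via Pirton)
Selby: 13  (via Pirton)
Yarm: 15  (via Selby)
Irby: 19  (via Pirton)
Neston: 23  (via Yarm)
Linby: 26  (via Irby)
Kelso: 31  (via Neston)
Tarn: 31  (via Selby)
Garth: 34  (via Neston)
Colne: 49  (via Garth)
Shortest route: Pirton–Selby–Yarm–Neston–Garth–Colne = 49 km.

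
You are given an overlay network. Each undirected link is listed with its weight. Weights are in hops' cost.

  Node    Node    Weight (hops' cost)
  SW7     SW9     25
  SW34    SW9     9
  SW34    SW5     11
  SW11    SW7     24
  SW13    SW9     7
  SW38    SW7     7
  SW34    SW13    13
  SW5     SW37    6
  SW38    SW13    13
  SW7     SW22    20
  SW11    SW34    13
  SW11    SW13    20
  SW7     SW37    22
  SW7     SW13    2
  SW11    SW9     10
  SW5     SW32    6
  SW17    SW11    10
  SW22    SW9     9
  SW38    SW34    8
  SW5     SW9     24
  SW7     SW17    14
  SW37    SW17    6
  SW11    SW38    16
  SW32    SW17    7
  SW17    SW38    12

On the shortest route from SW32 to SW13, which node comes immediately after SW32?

SW17

Candidate routes:
SW32–SW17–SW7–SW13: 7+14+2 = 23
SW32–SW17–SW38–SW13: 7+12+13 = 32
SW32–SW5–SW34–SW13: 6+11+13 = 30
SW32–SW17–SW38–SW7–SW13: 7+12+7+2 = 28
Cheapest is SW32–SW17–SW7–SW13 at 23 hops' cost.
So from SW32 the first move is to SW17.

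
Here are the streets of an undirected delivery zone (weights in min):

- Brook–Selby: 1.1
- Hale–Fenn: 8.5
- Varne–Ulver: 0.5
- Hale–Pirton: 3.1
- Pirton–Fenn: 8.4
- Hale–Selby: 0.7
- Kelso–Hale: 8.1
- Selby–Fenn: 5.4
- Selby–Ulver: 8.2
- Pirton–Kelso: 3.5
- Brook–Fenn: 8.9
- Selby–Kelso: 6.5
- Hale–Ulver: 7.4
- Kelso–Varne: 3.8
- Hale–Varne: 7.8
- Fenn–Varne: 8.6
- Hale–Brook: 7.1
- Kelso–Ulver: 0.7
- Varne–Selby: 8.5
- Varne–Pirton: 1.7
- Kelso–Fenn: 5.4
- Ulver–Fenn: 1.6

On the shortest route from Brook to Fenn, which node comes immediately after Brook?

Selby

Compare a few routes:
Brook–Selby–Fenn: 1.1+5.4 = 6.5
Brook–Selby–Hale–Pirton–Varne–Ulver–Fenn: 1.1+0.7+3.1+1.7+0.5+1.6 = 8.7
Cheapest is Brook–Selby–Fenn at 6.5 min.
So from Brook the first move is to Selby.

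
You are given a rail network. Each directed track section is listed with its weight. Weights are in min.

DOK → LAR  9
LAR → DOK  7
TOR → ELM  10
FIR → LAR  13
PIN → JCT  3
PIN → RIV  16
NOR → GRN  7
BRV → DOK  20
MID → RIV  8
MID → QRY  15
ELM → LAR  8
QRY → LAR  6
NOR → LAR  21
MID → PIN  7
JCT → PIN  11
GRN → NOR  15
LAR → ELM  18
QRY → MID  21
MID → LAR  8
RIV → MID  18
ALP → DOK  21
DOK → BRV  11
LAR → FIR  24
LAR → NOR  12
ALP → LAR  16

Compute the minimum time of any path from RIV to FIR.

50 min

Compare a few routes:
RIV → MID → LAR → FIR: 18+8+24 = 50
RIV → MID → QRY → LAR → FIR: 18+15+6+24 = 63
The minimum is 50 min via RIV → MID → LAR → FIR.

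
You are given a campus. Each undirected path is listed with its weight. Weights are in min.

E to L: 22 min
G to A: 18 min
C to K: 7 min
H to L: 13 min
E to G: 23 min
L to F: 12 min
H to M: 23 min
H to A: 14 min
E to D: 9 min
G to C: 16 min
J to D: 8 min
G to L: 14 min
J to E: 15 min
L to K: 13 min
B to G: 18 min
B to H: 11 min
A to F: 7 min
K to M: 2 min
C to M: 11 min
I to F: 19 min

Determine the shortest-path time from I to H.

40 min

Shortest distances from I:
I: 0
F: 19  (via I)
A: 26  (via F)
L: 31  (via F)
H: 40  (via A)
Shortest route: I–F–A–H = 40 min.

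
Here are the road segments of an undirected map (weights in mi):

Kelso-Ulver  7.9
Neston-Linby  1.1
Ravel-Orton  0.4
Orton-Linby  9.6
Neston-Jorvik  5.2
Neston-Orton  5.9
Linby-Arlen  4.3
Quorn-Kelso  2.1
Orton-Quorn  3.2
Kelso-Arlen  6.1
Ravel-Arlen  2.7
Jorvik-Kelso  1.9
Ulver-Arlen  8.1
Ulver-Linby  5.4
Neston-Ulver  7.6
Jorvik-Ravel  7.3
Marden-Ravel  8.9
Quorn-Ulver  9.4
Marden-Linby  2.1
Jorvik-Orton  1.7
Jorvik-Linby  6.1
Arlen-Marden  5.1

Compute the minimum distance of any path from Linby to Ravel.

Compare a few routes:
Linby → Jorvik → Orton → Ravel: 6.1+1.7+0.4 = 8.2
Linby → Arlen → Ravel: 4.3+2.7 = 7
Linby → Neston → Orton → Ravel: 1.1+5.9+0.4 = 7.4
The minimum is 7 mi via Linby → Arlen → Ravel.

7 mi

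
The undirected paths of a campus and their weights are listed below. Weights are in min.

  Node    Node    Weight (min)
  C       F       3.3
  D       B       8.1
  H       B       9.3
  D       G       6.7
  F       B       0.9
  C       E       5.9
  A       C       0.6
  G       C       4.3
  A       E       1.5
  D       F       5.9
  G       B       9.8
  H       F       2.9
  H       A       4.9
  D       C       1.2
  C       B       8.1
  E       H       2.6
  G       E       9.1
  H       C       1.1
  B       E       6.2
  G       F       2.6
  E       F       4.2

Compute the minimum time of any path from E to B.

Running Dijkstra from E:
E: 0
A: 1.5  (via E)
C: 2.1  (via A)
H: 2.6  (via E)
D: 3.3  (via C)
F: 4.2  (via E)
B: 5.1  (via F)
Shortest route: E–F–B = 5.1 min.

5.1 min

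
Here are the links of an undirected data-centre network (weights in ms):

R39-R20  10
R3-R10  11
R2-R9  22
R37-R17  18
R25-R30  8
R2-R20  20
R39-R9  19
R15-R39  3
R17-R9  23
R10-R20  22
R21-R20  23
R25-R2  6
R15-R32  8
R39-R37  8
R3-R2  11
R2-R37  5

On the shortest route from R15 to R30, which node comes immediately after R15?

Compare a few routes:
R15–R39–R20–R2–R25–R30: 3+10+20+6+8 = 47
R15–R39–R37–R2–R25–R30: 3+8+5+6+8 = 30
Cheapest is R15–R39–R37–R2–R25–R30 at 30 ms.
So from R15 the first move is to R39.

R39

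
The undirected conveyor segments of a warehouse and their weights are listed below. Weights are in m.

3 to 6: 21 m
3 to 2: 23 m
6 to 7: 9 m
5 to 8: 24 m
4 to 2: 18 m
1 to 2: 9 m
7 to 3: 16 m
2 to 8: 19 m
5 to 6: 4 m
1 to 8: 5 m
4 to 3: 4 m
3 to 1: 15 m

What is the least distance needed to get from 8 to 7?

Compare a few routes:
8 → 1 → 3 → 6 → 7: 5+15+21+9 = 50
8 → 1 → 3 → 7: 5+15+16 = 36
8 → 5 → 6 → 7: 24+4+9 = 37
The minimum is 36 m via 8 → 1 → 3 → 7.

36 m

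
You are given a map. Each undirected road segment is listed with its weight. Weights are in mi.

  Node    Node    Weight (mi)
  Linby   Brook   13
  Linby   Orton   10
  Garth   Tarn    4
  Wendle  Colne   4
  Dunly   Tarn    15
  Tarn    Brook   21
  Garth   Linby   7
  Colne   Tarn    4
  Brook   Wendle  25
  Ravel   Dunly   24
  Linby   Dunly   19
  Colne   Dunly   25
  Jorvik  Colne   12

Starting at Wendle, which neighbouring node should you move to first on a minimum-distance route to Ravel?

Enumerating some paths:
Wendle - Brook - Linby - Dunly - Ravel: 25+13+19+24 = 81
Wendle - Colne - Dunly - Ravel: 4+25+24 = 53
Wendle - Colne - Tarn - Dunly - Ravel: 4+4+15+24 = 47
Wendle - Colne - Tarn - Garth - Linby - Dunly - Ravel: 4+4+4+7+19+24 = 62
Cheapest is Wendle - Colne - Tarn - Dunly - Ravel at 47 mi.
So from Wendle the first move is to Colne.

Colne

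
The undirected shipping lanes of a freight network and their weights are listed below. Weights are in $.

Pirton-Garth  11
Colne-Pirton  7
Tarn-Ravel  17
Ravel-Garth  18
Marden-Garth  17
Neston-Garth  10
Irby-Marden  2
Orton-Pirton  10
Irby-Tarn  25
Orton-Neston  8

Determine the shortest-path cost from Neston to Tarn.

Candidate routes:
Neston - Garth - Marden - Irby - Tarn: 10+17+2+25 = 54
Neston - Orton - Pirton - Garth - Ravel - Tarn: 8+10+11+18+17 = 64
Neston - Garth - Ravel - Tarn: 10+18+17 = 45
The minimum is $45 via Neston - Garth - Ravel - Tarn.

$45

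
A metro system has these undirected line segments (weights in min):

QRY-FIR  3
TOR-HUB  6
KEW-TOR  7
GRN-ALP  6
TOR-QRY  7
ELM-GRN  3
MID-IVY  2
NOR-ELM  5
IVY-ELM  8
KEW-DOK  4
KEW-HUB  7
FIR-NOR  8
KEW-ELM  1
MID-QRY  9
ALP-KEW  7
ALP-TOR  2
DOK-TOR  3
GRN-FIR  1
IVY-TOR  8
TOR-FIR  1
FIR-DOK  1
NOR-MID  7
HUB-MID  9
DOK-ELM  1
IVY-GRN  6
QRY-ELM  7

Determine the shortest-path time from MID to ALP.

Compare a few routes:
MID - IVY - TOR - ALP: 2+8+2 = 12
MID - IVY - ELM - DOK - FIR - TOR - ALP: 2+8+1+1+1+2 = 15
MID - IVY - GRN - ALP: 2+6+6 = 14
Cheapest is MID - IVY - TOR - ALP at 12 min.

12 min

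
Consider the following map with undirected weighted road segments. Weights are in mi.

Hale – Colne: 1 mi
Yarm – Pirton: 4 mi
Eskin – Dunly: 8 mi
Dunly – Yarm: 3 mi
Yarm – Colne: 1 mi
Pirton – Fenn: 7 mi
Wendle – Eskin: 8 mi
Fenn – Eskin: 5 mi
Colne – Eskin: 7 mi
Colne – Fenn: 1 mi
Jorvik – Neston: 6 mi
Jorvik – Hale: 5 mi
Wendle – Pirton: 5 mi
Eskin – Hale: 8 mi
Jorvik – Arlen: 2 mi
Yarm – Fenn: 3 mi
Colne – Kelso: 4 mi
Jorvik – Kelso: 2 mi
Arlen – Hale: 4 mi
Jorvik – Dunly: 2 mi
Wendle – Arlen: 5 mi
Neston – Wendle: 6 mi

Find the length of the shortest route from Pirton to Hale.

Shortest distances from Pirton:
Pirton: 0
Yarm: 4  (via Pirton)
Wendle: 5  (via Pirton)
Colne: 5  (via Yarm)
Hale: 6  (via Colne)
Shortest route: Pirton–Yarm–Colne–Hale = 6 mi.

6 mi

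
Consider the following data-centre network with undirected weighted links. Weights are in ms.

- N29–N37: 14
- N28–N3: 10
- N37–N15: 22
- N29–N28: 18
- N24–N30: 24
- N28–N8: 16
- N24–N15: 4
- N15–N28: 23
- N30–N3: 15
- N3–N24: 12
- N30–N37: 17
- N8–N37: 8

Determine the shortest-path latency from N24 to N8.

Candidate routes:
N24 → N3 → N28 → N8: 12+10+16 = 38
N24 → N15 → N37 → N8: 4+22+8 = 34
The minimum is 34 ms via N24 → N15 → N37 → N8.

34 ms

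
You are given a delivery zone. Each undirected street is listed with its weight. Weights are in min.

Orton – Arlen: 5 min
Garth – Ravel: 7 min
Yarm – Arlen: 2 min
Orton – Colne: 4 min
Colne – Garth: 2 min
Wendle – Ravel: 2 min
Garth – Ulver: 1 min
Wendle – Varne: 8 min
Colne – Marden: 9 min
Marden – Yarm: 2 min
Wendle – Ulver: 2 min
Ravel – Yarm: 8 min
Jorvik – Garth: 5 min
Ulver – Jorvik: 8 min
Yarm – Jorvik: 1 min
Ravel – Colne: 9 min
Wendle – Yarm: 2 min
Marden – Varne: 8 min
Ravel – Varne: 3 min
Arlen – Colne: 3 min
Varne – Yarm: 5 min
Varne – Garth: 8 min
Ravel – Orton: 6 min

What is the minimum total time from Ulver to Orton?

7 min

Shortest distances from Ulver:
Ulver: 0
Garth: 1  (via Ulver)
Wendle: 2  (via Ulver)
Colne: 3  (via Garth)
Yarm: 4  (via Wendle)
Ravel: 4  (via Wendle)
Jorvik: 5  (via Yarm)
Marden: 6  (via Yarm)
Arlen: 6  (via Colne)
Orton: 7  (via Colne)
Shortest route: Ulver → Garth → Colne → Orton = 7 min.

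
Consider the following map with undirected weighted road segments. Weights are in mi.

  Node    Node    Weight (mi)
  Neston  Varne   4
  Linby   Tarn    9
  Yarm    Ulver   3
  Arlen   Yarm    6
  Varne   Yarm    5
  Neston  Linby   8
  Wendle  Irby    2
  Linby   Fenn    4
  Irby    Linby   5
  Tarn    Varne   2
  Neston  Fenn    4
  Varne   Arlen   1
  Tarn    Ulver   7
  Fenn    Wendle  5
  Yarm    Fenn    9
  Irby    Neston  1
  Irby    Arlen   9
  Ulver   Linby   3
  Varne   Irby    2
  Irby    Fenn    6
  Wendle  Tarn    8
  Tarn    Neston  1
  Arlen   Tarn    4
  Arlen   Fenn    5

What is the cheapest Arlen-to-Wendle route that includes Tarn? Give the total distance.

Best Arlen to Tarn: Arlen–Varne–Tarn costing 3
Best Tarn to Wendle: Tarn–Neston–Irby–Wendle costing 4
Total via Tarn: 3 + 4 = 7 mi.

7 mi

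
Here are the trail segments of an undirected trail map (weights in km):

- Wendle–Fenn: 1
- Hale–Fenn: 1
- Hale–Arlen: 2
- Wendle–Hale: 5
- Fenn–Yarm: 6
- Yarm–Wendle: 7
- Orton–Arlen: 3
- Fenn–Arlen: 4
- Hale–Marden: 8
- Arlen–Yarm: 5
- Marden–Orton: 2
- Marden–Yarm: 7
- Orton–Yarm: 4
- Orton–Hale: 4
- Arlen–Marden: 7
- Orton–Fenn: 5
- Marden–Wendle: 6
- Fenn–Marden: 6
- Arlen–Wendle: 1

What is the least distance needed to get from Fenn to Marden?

Running Dijkstra from Fenn:
Fenn: 0
Hale: 1  (via Fenn)
Wendle: 1  (via Fenn)
Arlen: 2  (via Wendle)
Orton: 5  (via Fenn)
Marden: 6  (via Fenn)
Shortest route: Fenn–Marden = 6 km.

6 km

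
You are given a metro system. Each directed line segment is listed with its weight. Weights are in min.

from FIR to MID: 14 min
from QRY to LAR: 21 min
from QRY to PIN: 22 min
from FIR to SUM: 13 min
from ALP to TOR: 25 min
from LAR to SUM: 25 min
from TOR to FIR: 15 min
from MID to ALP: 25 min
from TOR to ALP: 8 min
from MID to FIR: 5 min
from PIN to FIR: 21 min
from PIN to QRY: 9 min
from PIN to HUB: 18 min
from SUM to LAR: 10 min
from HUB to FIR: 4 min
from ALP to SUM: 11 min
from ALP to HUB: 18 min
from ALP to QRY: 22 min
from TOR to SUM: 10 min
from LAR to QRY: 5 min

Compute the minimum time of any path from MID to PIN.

55 min

Shortest distances from MID:
MID: 0
FIR: 5  (via MID)
SUM: 18  (via FIR)
ALP: 25  (via MID)
LAR: 28  (via SUM)
QRY: 33  (via LAR)
HUB: 43  (via ALP)
TOR: 50  (via ALP)
PIN: 55  (via QRY)
Shortest route: MID → FIR → SUM → LAR → QRY → PIN = 55 min.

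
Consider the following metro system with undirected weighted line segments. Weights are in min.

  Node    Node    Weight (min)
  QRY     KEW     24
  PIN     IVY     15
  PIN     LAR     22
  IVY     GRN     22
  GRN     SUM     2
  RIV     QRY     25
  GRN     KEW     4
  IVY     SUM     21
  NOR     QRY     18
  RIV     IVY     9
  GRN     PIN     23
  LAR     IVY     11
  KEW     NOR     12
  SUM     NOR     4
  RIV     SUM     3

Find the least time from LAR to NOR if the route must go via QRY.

63 min

Shortest LAR→QRY: LAR → IVY → RIV → QRY = 45
Shortest QRY→NOR: QRY → NOR = 18
Total via QRY: 45 + 18 = 63 min.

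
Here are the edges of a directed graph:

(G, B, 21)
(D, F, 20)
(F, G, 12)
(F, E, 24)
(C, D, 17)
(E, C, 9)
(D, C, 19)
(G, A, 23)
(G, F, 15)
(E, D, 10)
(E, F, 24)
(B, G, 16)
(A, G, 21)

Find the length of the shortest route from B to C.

Shortest distances from B:
B: 0
G: 16  (via B)
F: 31  (via G)
A: 39  (via G)
E: 55  (via F)
C: 64  (via E)
Shortest route: B–G–F–E–C = 64.

64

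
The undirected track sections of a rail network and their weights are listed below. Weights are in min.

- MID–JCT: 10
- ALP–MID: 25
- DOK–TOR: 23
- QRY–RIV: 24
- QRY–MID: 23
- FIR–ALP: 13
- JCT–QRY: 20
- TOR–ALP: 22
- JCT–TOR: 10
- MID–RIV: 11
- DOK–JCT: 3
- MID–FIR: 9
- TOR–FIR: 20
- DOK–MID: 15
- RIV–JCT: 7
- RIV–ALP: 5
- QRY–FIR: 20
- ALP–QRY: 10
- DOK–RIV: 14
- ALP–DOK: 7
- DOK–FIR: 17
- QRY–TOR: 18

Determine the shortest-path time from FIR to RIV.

18 min

Candidate routes:
FIR - MID - JCT - RIV: 9+10+7 = 26
FIR - MID - RIV: 9+11 = 20
FIR - ALP - RIV: 13+5 = 18
Cheapest is FIR - ALP - RIV at 18 min.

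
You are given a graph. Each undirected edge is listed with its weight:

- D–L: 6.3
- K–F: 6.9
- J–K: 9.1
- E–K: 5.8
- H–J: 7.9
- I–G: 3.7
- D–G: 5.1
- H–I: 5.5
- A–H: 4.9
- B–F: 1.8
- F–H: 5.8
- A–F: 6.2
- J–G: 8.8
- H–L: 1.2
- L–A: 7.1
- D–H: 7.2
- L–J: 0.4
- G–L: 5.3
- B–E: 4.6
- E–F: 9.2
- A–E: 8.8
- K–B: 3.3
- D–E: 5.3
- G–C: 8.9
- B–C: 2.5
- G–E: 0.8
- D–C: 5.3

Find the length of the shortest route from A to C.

Candidate routes:
A–H–F–B–C: 4.9+5.8+1.8+2.5 = 15
A–H–D–C: 4.9+7.2+5.3 = 17.4
A–E–B–C: 8.8+4.6+2.5 = 15.9
A–F–B–C: 6.2+1.8+2.5 = 10.5
Cheapest is A–F–B–C at 10.5.

10.5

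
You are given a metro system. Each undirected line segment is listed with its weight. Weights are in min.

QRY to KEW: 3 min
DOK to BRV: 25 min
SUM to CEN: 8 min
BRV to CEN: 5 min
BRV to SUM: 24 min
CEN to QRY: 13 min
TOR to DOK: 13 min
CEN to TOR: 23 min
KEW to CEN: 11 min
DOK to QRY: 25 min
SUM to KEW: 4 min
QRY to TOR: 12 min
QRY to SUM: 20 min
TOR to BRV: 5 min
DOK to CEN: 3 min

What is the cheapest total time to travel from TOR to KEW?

15 min

Shortest distances from TOR:
TOR: 0
BRV: 5  (via TOR)
CEN: 10  (via BRV)
QRY: 12  (via TOR)
DOK: 13  (via TOR)
KEW: 15  (via QRY)
Shortest route: TOR–QRY–KEW = 15 min.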